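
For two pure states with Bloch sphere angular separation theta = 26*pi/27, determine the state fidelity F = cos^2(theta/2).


For states separated by angle theta on Bloch sphere:
F = cos^2(theta/2)
theta = 26*pi/27 = 3.0252
theta/2 = 1.5126
cos(theta/2) = 0.0581
F = 0.0034

0.0034


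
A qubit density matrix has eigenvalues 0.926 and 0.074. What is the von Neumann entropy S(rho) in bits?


S = -p*log2(p) - (1-p)*log2(1-p)
p = 0.9260, 1-p = 0.0740
= -0.9260 * log2(0.9260) - 0.0740 * log2(0.0740)
= -(-0.1027) - (-0.2780)
= 0.3807

0.3807


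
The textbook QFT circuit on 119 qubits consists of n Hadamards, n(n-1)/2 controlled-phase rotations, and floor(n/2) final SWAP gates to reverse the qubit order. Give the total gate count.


Hadamard gates: 119
Controlled rotations: n*(n-1)/2 = 119*118/2 = 7021
SWAP gates: floor(n/2) = floor(119/2) = 59
Total = 119 + 7021 + 59
= 7199

7199


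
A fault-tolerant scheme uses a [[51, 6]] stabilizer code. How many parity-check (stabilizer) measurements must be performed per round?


For an [[n,k]] stabilizer code:
Number of stabilizer generators = n - k
= 51 - 6
= 45

45


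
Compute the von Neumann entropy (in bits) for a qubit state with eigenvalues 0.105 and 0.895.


S = -p*log2(p) - (1-p)*log2(1-p)
p = 0.1050, 1-p = 0.8950
= -0.1050 * log2(0.1050) - 0.8950 * log2(0.8950)
= -(-0.3414) - (-0.1432)
= 0.4846

0.4846


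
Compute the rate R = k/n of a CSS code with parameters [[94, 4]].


Code rate R = k/n
= 4/94
= 0.0426

0.0426


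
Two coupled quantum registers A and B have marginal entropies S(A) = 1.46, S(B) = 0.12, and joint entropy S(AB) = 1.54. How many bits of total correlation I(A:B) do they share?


I(A:B) = S(A) + S(B) - S(AB)
= 1.46 + 0.12 - 1.54
= 0.0400

0.0400


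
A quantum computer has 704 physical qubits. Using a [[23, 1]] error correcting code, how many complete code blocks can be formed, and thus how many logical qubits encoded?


Each code block uses 23 physical qubits for 1 logical qubit(s).
Number of complete blocks = floor(704 / 23) = 30
Logical qubits = 30 * 1
= 30

30


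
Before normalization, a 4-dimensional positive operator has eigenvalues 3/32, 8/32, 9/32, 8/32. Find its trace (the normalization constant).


tr(M) = sum of eigenvalues
= 3/32 + 8/32 + 9/32 + 8/32
= 28/32
= 0.8750

0.8750


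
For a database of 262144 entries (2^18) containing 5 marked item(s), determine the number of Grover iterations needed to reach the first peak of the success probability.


After j Grover iterations the success probability is P(j) = sin^2((2j+1)*theta), where sin(theta) = sqrt(k/N).
N = 2^18 = 262144, k = 5
sin(theta) = sqrt(k/N) = 0.004367320269
theta = arcsin(sqrt(k/N)) = 0.004367334152 rad
P(j) reaches its first maximum when (2j+1)*theta is as close as possible to pi/2, i.e. j = round(pi/(4*theta) - 1/2).
pi/(4*theta) - 1/2 = 179.3347
(For comparison, the common estimate pi/4 * sqrt(N/k) = 179.8353; the exact maximiser is used here.)
Optimal iterations = 179

179


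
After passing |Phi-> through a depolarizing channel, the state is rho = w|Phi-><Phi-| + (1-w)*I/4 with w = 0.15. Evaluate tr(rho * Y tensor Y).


|Phi-> = (|00> - |11>)/sqrt(2)
For the pure Bell state, <Y_A Y_B> = +1 (Bell-state Pauli correlator).
The maximally-mixed part I/4 has tr(I/4 * P tensor P) = 0 for any traceless Pauli P.
So <Y_A Y_B>_rho = w * (+1) + (1 - w) * 0
= 0.15 * (+1)
= 0.1500

0.1500


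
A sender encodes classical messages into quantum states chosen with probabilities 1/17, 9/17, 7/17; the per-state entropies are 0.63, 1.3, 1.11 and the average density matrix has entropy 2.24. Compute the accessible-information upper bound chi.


chi = S(rho) - sum_i p_i * S(rho_i)
Weighted entropy = 1/17 * 0.63 + 9/17 * 1.3 + 7/17 * 1.11
= 1.1824
chi = 2.24 - 1.1824
= 1.0576

1.0576


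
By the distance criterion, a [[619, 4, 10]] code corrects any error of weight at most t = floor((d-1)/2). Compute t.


Code parameters: [[619, 4, 10]], distance d = 10.
Number of correctable errors = floor((d-1)/2)
= floor((10 - 1)/2)
= floor(9/2)
= 4

4


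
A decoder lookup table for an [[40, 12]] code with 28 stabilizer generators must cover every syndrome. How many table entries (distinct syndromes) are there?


Each stabilizer generator gives a binary (+1 or -1) measurement outcome.
With 28 independent generators:
Total syndromes = 2^28
= 268435456

268435456


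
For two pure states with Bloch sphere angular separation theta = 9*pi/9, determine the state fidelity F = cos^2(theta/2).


For states separated by angle theta on Bloch sphere:
F = cos^2(theta/2)
theta = 9*pi/9 = 3.1416
theta/2 = 1.5708
cos(theta/2) = 0.0000
F = 0.0000

0.0000


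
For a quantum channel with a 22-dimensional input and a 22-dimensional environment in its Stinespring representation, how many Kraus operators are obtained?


Tracing out the environment in an orthonormal basis {|i>_E} gives Kraus operators K_i = <i|_E U |0>_E.
Number of Kraus operators = dim(H_env) = d_env
= 22

22


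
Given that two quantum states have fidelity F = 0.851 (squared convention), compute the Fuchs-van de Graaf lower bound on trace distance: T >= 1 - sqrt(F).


Fuchs-van de Graaf (squared-fidelity convention): 1 - sqrt(F) <= T <= sqrt(1 - F).
Lower bound: T >= 1 - sqrt(F)
sqrt(F) = sqrt(0.851) = 0.9225
T >= 1 - 0.9225
T >= 0.0775

0.0775


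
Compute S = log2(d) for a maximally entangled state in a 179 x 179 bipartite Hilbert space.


For a maximally entangled state in d x d:
S = log2(d) = log2(179)
= 7.4838

7.4838


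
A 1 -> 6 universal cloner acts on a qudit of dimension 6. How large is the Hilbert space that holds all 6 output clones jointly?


Output space = H^(tensor 6) where dim(H) = 6
dim = 6^6
= 36 (after 2 factors)
= 216 (after 3 factors)
= 1296 (after 4 factors)
= 7776 (after 5 factors)
= 46656 (after 6 factors)
= 46656

46656


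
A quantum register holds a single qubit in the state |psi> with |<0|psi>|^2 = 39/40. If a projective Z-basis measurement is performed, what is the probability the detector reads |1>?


|alpha|^2 = 39/40 = 0.9750
|beta|^2 = 1 - 39/40 = 1/40 = 0.0250
P(|1>) = |beta|^2 = 0.0250

0.0250


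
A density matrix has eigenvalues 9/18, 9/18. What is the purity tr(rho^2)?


tr(rho^2) = sum of eigenvalues squared
= (9/18)^2 + (9/18)^2
= (81 + 81) / 324
= 162/324
= 0.5000

0.5000


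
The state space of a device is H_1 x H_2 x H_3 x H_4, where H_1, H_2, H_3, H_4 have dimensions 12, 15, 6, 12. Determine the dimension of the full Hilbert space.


dim(H_1 x H_2 x H_3 x H_4) = 12 * 15 * 6 * 12
= 180 * 6 * 12
= 1080 * 12
= 12960

12960


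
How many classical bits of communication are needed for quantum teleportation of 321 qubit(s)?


Quantum teleportation requires 2 classical bits per qubit teleported.
321 qubit(s) -> 2 * 321 = 642 classical bits

642


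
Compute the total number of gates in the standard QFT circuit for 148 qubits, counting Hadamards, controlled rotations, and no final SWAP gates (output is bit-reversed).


Hadamard gates: 148
Controlled rotations: n*(n-1)/2 = 148*147/2 = 10878
SWAP gates: 0 (omitted)
Total = 148 + 10878
= 11026

11026


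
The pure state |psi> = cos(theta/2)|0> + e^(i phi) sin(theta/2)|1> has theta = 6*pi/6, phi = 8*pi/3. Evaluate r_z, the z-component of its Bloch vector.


theta = 3.1416, phi = 8.3776
r_z = cos(theta) = -1.0000

-1.0000


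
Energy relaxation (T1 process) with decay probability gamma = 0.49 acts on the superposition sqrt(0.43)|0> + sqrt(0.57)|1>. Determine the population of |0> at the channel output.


For amplitude damping with parameter gamma on state sqrt(a)|0> + sqrt(b)|1>:
alpha^2 = 0.43, beta^2 = 0.57
P(|0>) = alpha^2 + gamma * beta^2
= 0.43 + 0.49 * 0.57
= 0.43 + 0.2793
= 0.7093

0.7093


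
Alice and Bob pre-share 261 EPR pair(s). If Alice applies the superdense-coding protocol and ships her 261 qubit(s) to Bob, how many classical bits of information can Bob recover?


Superdense coding allows 2 classical bits per shared entangled pair.
261 pair(s) -> 2 * 261 = 522 classical bits

522


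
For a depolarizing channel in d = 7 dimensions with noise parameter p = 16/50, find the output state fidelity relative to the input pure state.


F = (1-p) + p/d
= (1 - 0.3200) + 0.3200/7
= 0.6800 + 0.0457
= 0.7257

0.7257


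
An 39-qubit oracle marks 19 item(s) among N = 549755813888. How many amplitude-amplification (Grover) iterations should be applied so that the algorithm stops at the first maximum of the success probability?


After j Grover iterations the success probability is P(j) = sin^2((2j+1)*theta), where sin(theta) = sqrt(k/N).
N = 2^39 = 549755813888, k = 19
sin(theta) = sqrt(k/N) = 5.87884331e-06
theta = arcsin(sqrt(k/N)) = 5.87884331e-06 rad
P(j) reaches its first maximum when (2j+1)*theta is as close as possible to pi/2, i.e. j = round(pi/(4*theta) - 1/2).
pi/(4*theta) - 1/2 = 133596.8970
(For comparison, the common estimate pi/4 * sqrt(N/k) = 133597.3970; the exact maximiser is used here.)
Optimal iterations = 133597

133597


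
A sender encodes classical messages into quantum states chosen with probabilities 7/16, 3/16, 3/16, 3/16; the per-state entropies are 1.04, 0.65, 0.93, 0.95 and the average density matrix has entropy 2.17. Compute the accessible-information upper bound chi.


chi = S(rho) - sum_i p_i * S(rho_i)
Weighted entropy = 7/16 * 1.04 + 3/16 * 0.65 + 3/16 * 0.93 + 3/16 * 0.95
= 0.9294
chi = 2.17 - 0.9294
= 1.2406

1.2406


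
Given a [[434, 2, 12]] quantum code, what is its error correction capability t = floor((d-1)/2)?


Code parameters: [[434, 2, 12]], distance d = 12.
Number of correctable errors = floor((d-1)/2)
= floor((12 - 1)/2)
= floor(11/2)
= 5

5


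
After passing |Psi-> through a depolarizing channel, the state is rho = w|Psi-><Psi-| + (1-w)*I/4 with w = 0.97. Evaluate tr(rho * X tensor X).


|Psi-> = (|01> - |10>)/sqrt(2)
For the pure Bell state, <X_A X_B> = -1 (Bell-state Pauli correlator).
The maximally-mixed part I/4 has tr(I/4 * P tensor P) = 0 for any traceless Pauli P.
So <X_A X_B>_rho = w * (-1) + (1 - w) * 0
= 0.97 * (-1)
= -0.9700

-0.9700


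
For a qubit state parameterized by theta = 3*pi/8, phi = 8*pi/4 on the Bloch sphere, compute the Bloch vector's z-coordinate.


theta = 1.1781, phi = 6.2832
r_z = cos(theta) = 0.3827

0.3827


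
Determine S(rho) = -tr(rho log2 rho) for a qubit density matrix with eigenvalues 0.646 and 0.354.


S = -p*log2(p) - (1-p)*log2(1-p)
p = 0.6460, 1-p = 0.3540
= -0.6460 * log2(0.6460) - 0.3540 * log2(0.3540)
= -(-0.4072) - (-0.5304)
= 0.9376

0.9376


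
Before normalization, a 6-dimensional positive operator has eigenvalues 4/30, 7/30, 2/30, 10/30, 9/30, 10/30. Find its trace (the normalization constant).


tr(M) = sum of eigenvalues
= 4/30 + 7/30 + 2/30 + 10/30 + 9/30 + 10/30
= 42/30
= 1.4000

1.4000


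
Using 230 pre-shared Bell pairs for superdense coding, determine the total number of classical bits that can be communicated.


Superdense coding allows 2 classical bits per shared entangled pair.
230 pair(s) -> 2 * 230 = 460 classical bits

460


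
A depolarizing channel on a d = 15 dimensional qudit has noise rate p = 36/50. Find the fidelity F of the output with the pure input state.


F = (1-p) + p/d
= (1 - 0.7200) + 0.7200/15
= 0.2800 + 0.0480
= 0.3280

0.3280


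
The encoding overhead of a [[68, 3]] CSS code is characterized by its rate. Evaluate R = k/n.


Code rate R = k/n
= 3/68
= 0.0441

0.0441


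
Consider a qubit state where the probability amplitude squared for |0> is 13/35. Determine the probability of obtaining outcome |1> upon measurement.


|alpha|^2 = 13/35 = 0.3714
|beta|^2 = 1 - 13/35 = 22/35 = 0.6286
P(|1>) = |beta|^2 = 0.6286

0.6286


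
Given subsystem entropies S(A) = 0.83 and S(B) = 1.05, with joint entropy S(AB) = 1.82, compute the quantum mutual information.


I(A:B) = S(A) + S(B) - S(AB)
= 0.83 + 1.05 - 1.82
= 0.0600

0.0600


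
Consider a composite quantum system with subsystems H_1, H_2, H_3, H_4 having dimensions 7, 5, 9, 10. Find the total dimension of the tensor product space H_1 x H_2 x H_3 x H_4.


dim(H_1 x H_2 x H_3 x H_4) = 7 * 5 * 9 * 10
= 35 * 9 * 10
= 315 * 10
= 3150

3150


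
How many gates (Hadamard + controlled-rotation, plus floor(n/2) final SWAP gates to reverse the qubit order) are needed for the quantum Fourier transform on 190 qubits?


Hadamard gates: 190
Controlled rotations: n*(n-1)/2 = 190*189/2 = 17955
SWAP gates: floor(n/2) = floor(190/2) = 95
Total = 190 + 17955 + 95
= 18240

18240


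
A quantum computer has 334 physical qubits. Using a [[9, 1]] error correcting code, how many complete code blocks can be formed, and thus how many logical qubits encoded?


Each code block uses 9 physical qubits for 1 logical qubit(s).
Number of complete blocks = floor(334 / 9) = 37
Logical qubits = 37 * 1
= 37

37


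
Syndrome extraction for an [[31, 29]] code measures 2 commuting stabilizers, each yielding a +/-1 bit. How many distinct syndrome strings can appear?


Each stabilizer generator gives a binary (+1 or -1) measurement outcome.
With 2 independent generators:
Total syndromes = 2^2
= 4

4


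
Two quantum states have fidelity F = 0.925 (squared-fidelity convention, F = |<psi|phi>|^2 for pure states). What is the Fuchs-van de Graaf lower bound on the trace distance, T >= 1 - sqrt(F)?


Fuchs-van de Graaf (squared-fidelity convention): 1 - sqrt(F) <= T <= sqrt(1 - F).
Lower bound: T >= 1 - sqrt(F)
sqrt(F) = sqrt(0.925) = 0.9618
T >= 1 - 0.9618
T >= 0.0382

0.0382


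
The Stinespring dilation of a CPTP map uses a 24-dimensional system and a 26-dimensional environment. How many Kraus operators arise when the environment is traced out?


Tracing out the environment in an orthonormal basis {|i>_E} gives Kraus operators K_i = <i|_E U |0>_E.
Number of Kraus operators = dim(H_env) = d_env
= 26

26


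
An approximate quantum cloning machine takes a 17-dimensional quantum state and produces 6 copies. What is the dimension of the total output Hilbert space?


Output space = H^(tensor 6) where dim(H) = 17
dim = 17^6
= 289 (after 2 factors)
= 4913 (after 3 factors)
= 83521 (after 4 factors)
= 1419857 (after 5 factors)
= 24137569 (after 6 factors)
= 24137569

24137569


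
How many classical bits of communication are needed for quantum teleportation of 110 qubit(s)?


Quantum teleportation requires 2 classical bits per qubit teleported.
110 qubit(s) -> 2 * 110 = 220 classical bits

220


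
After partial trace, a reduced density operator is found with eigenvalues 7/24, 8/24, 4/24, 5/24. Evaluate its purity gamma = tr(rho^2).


tr(rho^2) = sum of eigenvalues squared
= (7/24)^2 + (8/24)^2 + (4/24)^2 + (5/24)^2
= (49 + 64 + 16 + 25) / 576
= 154/576
= 0.2674

0.2674


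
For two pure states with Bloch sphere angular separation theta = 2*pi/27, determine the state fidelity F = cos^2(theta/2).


For states separated by angle theta on Bloch sphere:
F = cos^2(theta/2)
theta = 2*pi/27 = 0.2327
theta/2 = 0.1164
cos(theta/2) = 0.9932
F = 0.9865

0.9865


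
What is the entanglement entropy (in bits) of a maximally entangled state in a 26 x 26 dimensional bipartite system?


For a maximally entangled state in d x d:
S = log2(d) = log2(26)
= 4.7004

4.7004


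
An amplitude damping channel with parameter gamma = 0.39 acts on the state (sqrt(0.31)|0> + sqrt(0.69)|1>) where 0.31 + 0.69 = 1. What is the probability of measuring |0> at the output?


For amplitude damping with parameter gamma on state sqrt(a)|0> + sqrt(b)|1>:
alpha^2 = 0.31, beta^2 = 0.69
P(|0>) = alpha^2 + gamma * beta^2
= 0.31 + 0.39 * 0.69
= 0.31 + 0.2691
= 0.5791

0.5791


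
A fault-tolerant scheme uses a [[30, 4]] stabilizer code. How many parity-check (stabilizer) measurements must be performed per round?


For an [[n,k]] stabilizer code:
Number of stabilizer generators = n - k
= 30 - 4
= 26

26


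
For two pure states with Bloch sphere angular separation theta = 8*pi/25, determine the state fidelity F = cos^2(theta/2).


For states separated by angle theta on Bloch sphere:
F = cos^2(theta/2)
theta = 8*pi/25 = 1.0053
theta/2 = 0.5027
cos(theta/2) = 0.8763
F = 0.7679

0.7679


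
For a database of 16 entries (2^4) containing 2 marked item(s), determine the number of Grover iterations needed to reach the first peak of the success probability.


After j Grover iterations the success probability is P(j) = sin^2((2j+1)*theta), where sin(theta) = sqrt(k/N).
N = 2^4 = 16, k = 2
sin(theta) = sqrt(k/N) = 0.3535533906
theta = arcsin(sqrt(k/N)) = 0.3613671239 rad
P(j) reaches its first maximum when (2j+1)*theta is as close as possible to pi/2, i.e. j = round(pi/(4*theta) - 1/2).
pi/(4*theta) - 1/2 = 1.6734
(For comparison, the common estimate pi/4 * sqrt(N/k) = 2.2214; the exact maximiser is used here.)
Optimal iterations = 2

2


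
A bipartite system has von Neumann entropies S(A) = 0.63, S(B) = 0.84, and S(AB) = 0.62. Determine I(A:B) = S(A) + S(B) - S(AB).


I(A:B) = S(A) + S(B) - S(AB)
= 0.63 + 0.84 - 0.62
= 0.8500

0.8500


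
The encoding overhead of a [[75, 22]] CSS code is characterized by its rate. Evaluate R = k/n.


Code rate R = k/n
= 22/75
= 0.2933

0.2933


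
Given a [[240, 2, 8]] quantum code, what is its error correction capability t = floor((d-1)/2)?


Code parameters: [[240, 2, 8]], distance d = 8.
Number of correctable errors = floor((d-1)/2)
= floor((8 - 1)/2)
= floor(7/2)
= 3

3


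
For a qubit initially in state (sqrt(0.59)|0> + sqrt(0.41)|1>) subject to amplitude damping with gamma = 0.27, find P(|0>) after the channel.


For amplitude damping with parameter gamma on state sqrt(a)|0> + sqrt(b)|1>:
alpha^2 = 0.59, beta^2 = 0.41
P(|0>) = alpha^2 + gamma * beta^2
= 0.59 + 0.27 * 0.41
= 0.59 + 0.1107
= 0.7007

0.7007


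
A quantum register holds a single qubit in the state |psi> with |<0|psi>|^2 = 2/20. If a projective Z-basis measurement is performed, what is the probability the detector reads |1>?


|alpha|^2 = 2/20 = 0.1000
|beta|^2 = 1 - 2/20 = 18/20 = 0.9000
P(|1>) = |beta|^2 = 0.9000

0.9000


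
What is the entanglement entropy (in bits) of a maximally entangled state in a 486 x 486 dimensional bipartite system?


For a maximally entangled state in d x d:
S = log2(d) = log2(486)
= 8.9248

8.9248


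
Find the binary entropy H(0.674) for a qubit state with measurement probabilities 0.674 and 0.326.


S = -p*log2(p) - (1-p)*log2(1-p)
p = 0.6740, 1-p = 0.3260
= -0.6740 * log2(0.6740) - 0.3260 * log2(0.3260)
= -(-0.3836) - (-0.5272)
= 0.9108

0.9108


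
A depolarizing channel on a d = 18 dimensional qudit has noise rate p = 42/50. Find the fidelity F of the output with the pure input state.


F = (1-p) + p/d
= (1 - 0.8400) + 0.8400/18
= 0.1600 + 0.0467
= 0.2067

0.2067


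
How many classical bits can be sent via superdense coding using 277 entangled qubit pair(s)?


Superdense coding allows 2 classical bits per shared entangled pair.
277 pair(s) -> 2 * 277 = 554 classical bits

554


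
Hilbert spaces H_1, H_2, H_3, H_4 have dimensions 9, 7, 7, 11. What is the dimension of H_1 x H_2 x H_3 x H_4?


dim(H_1 x H_2 x H_3 x H_4) = 9 * 7 * 7 * 11
= 63 * 7 * 11
= 441 * 11
= 4851

4851


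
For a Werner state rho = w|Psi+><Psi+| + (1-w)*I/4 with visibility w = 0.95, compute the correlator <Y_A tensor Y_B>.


|Psi+> = (|01> + |10>)/sqrt(2)
For the pure Bell state, <Y_A Y_B> = +1 (Bell-state Pauli correlator).
The maximally-mixed part I/4 has tr(I/4 * P tensor P) = 0 for any traceless Pauli P.
So <Y_A Y_B>_rho = w * (+1) + (1 - w) * 0
= 0.95 * (+1)
= 0.9500

0.9500


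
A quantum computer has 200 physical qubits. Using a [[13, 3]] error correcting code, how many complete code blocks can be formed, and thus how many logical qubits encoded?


Each code block uses 13 physical qubits for 3 logical qubit(s).
Number of complete blocks = floor(200 / 13) = 15
Logical qubits = 15 * 3
= 45

45


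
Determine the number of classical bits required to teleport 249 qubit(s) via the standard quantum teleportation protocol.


Quantum teleportation requires 2 classical bits per qubit teleported.
249 qubit(s) -> 2 * 249 = 498 classical bits

498


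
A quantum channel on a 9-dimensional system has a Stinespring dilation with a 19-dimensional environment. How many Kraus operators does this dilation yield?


Tracing out the environment in an orthonormal basis {|i>_E} gives Kraus operators K_i = <i|_E U |0>_E.
Number of Kraus operators = dim(H_env) = d_env
= 19

19


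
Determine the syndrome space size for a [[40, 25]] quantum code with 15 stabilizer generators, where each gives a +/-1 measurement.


Each stabilizer generator gives a binary (+1 or -1) measurement outcome.
With 15 independent generators:
Total syndromes = 2^15
= 32768

32768


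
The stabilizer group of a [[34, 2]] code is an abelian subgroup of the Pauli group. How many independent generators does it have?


For an [[n,k]] stabilizer code:
Number of stabilizer generators = n - k
= 34 - 2
= 32

32


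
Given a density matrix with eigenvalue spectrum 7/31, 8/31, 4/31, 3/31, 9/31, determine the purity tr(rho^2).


tr(rho^2) = sum of eigenvalues squared
= (7/31)^2 + (8/31)^2 + (4/31)^2 + (3/31)^2 + (9/31)^2
= (49 + 64 + 16 + 9 + 81) / 961
= 219/961
= 0.2279

0.2279


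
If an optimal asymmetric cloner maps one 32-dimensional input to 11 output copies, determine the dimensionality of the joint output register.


Output space = H^(tensor 11) where dim(H) = 32
dim = 32^11
= 1024 (after 2 factors)
= 32768 (after 3 factors)
= 1048576 (after 4 factors)
= 33554432 (after 5 factors)
= 1073741824 (after 6 factors)
= 34359738368 (after 7 factors)
= 1099511627776 (after 8 factors)
= 35184372088832 (after 9 factors)
= 1125899906842624 (after 10 factors)
= 36028797018963968 (after 11 factors)
= 36028797018963968

36028797018963968


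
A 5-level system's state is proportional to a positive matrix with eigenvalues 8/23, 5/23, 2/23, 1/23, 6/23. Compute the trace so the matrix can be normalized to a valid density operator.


tr(M) = sum of eigenvalues
= 8/23 + 5/23 + 2/23 + 1/23 + 6/23
= 22/23
= 0.9565

0.9565


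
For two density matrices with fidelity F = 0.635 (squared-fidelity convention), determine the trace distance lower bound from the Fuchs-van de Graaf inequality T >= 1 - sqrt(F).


Fuchs-van de Graaf (squared-fidelity convention): 1 - sqrt(F) <= T <= sqrt(1 - F).
Lower bound: T >= 1 - sqrt(F)
sqrt(F) = sqrt(0.635) = 0.7969
T >= 1 - 0.7969
T >= 0.2031

0.2031


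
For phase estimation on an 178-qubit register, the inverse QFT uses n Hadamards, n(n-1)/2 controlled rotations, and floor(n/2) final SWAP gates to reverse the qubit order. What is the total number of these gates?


Hadamard gates: 178
Controlled rotations: n*(n-1)/2 = 178*177/2 = 15753
SWAP gates: floor(n/2) = floor(178/2) = 89
Total = 178 + 15753 + 89
= 16020

16020


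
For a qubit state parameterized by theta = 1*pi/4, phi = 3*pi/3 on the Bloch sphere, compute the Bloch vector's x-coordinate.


theta = 0.7854, phi = 3.1416
r_x = sin(theta)*cos(phi) = 0.7071 * -1.0000
r_x = -0.7071

-0.7071


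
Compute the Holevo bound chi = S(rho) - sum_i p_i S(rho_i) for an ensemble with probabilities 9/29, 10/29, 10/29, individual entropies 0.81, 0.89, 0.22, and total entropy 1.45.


chi = S(rho) - sum_i p_i * S(rho_i)
Weighted entropy = 9/29 * 0.81 + 10/29 * 0.89 + 10/29 * 0.22
= 0.6341
chi = 1.45 - 0.6341
= 0.8159

0.8159


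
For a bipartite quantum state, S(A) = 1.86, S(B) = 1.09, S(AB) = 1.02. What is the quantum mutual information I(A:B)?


I(A:B) = S(A) + S(B) - S(AB)
= 1.86 + 1.09 - 1.02
= 1.9300

1.9300


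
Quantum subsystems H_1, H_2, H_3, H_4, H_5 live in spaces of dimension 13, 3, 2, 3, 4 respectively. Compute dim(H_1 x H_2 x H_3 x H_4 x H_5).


dim(H_1 x H_2 x H_3 x H_4 x H_5) = 13 * 3 * 2 * 3 * 4
= 39 * 2 * 3 * 4
= 78 * 3 * 4
= 234 * 4
= 936

936


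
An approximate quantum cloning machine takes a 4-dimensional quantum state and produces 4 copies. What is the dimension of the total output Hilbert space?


Output space = H^(tensor 4) where dim(H) = 4
dim = 4^4
= 16 (after 2 factors)
= 64 (after 3 factors)
= 256 (after 4 factors)
= 256

256


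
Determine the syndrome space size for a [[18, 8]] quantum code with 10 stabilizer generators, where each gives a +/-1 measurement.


Each stabilizer generator gives a binary (+1 or -1) measurement outcome.
With 10 independent generators:
Total syndromes = 2^10
= 1024

1024


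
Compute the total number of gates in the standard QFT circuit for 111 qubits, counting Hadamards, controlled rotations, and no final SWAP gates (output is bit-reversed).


Hadamard gates: 111
Controlled rotations: n*(n-1)/2 = 111*110/2 = 6105
SWAP gates: 0 (omitted)
Total = 111 + 6105
= 6216

6216


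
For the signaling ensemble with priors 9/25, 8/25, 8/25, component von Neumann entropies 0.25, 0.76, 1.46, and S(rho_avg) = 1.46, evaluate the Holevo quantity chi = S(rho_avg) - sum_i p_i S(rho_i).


chi = S(rho) - sum_i p_i * S(rho_i)
Weighted entropy = 9/25 * 0.25 + 8/25 * 0.76 + 8/25 * 1.46
= 0.8004
chi = 1.46 - 0.8004
= 0.6596

0.6596


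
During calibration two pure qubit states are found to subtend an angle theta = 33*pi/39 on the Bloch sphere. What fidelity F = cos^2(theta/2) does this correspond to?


For states separated by angle theta on Bloch sphere:
F = cos^2(theta/2)
theta = 33*pi/39 = 2.6583
theta/2 = 1.3291
cos(theta/2) = 0.2393
F = 0.0573

0.0573


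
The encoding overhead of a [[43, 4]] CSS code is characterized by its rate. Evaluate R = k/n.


Code rate R = k/n
= 4/43
= 0.0930

0.0930


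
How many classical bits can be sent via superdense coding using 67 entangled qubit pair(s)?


Superdense coding allows 2 classical bits per shared entangled pair.
67 pair(s) -> 2 * 67 = 134 classical bits

134


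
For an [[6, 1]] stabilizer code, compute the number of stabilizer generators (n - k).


For an [[n,k]] stabilizer code:
Number of stabilizer generators = n - k
= 6 - 1
= 5

5


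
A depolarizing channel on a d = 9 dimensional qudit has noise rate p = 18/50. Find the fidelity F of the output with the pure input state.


F = (1-p) + p/d
= (1 - 0.3600) + 0.3600/9
= 0.6400 + 0.0400
= 0.6800

0.6800


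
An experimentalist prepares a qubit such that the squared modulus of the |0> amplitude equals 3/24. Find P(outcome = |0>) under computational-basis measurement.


|alpha|^2 = 3/24 = 0.1250
|beta|^2 = 1 - 3/24 = 21/24 = 0.8750
P(|0>) = |alpha|^2 = 0.1250

0.1250


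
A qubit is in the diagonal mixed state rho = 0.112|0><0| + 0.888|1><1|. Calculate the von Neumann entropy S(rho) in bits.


S = -p*log2(p) - (1-p)*log2(1-p)
p = 0.1120, 1-p = 0.8880
= -0.1120 * log2(0.1120) - 0.8880 * log2(0.8880)
= -(-0.3537) - (-0.1522)
= 0.5059

0.5059


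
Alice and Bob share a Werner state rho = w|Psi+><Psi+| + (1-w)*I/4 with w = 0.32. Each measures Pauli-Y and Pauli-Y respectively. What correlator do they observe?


|Psi+> = (|01> + |10>)/sqrt(2)
For the pure Bell state, <Y_A Y_B> = +1 (Bell-state Pauli correlator).
The maximally-mixed part I/4 has tr(I/4 * P tensor P) = 0 for any traceless Pauli P.
So <Y_A Y_B>_rho = w * (+1) + (1 - w) * 0
= 0.32 * (+1)
= 0.3200

0.3200


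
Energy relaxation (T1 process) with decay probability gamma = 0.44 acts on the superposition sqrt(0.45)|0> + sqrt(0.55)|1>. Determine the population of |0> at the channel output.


For amplitude damping with parameter gamma on state sqrt(a)|0> + sqrt(b)|1>:
alpha^2 = 0.45, beta^2 = 0.55
P(|0>) = alpha^2 + gamma * beta^2
= 0.45 + 0.44 * 0.55
= 0.45 + 0.2420
= 0.6920

0.6920


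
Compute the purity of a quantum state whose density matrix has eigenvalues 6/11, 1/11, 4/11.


tr(rho^2) = sum of eigenvalues squared
= (6/11)^2 + (1/11)^2 + (4/11)^2
= (36 + 1 + 16) / 121
= 53/121
= 0.4380

0.4380


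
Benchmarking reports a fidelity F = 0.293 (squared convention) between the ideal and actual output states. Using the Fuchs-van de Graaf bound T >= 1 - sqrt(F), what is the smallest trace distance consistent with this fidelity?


Fuchs-van de Graaf (squared-fidelity convention): 1 - sqrt(F) <= T <= sqrt(1 - F).
Lower bound: T >= 1 - sqrt(F)
sqrt(F) = sqrt(0.293) = 0.5413
T >= 1 - 0.5413
T >= 0.4587

0.4587


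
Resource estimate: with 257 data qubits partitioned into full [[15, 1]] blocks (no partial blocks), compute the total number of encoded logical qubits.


Each code block uses 15 physical qubits for 1 logical qubit(s).
Number of complete blocks = floor(257 / 15) = 17
Logical qubits = 17 * 1
= 17

17


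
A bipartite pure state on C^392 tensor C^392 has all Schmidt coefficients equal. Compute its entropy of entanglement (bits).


For a maximally entangled state in d x d:
S = log2(d) = log2(392)
= 8.6147

8.6147


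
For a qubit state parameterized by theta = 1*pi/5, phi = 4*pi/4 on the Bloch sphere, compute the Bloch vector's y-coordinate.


theta = 0.6283, phi = 3.1416
r_y = sin(theta)*sin(phi) = 0.5878 * 0.0000
r_y = 0.0000

0.0000


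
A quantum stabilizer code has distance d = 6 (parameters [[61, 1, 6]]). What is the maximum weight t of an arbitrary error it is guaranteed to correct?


Code parameters: [[61, 1, 6]], distance d = 6.
Number of correctable errors = floor((d-1)/2)
= floor((6 - 1)/2)
= floor(5/2)
= 2

2


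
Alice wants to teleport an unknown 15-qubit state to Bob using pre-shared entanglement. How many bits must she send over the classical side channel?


Quantum teleportation requires 2 classical bits per qubit teleported.
15 qubit(s) -> 2 * 15 = 30 classical bits

30


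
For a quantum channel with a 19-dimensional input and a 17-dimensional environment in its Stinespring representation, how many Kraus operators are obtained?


Tracing out the environment in an orthonormal basis {|i>_E} gives Kraus operators K_i = <i|_E U |0>_E.
Number of Kraus operators = dim(H_env) = d_env
= 17

17


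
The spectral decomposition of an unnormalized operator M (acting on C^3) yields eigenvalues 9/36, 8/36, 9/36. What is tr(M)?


tr(M) = sum of eigenvalues
= 9/36 + 8/36 + 9/36
= 26/36
= 0.7222

0.7222


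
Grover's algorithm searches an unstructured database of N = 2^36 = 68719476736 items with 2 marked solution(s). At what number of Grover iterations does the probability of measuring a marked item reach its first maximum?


After j Grover iterations the success probability is P(j) = sin^2((2j+1)*theta), where sin(theta) = sqrt(k/N).
N = 2^36 = 68719476736, k = 2
sin(theta) = sqrt(k/N) = 5.394796609e-06
theta = arcsin(sqrt(k/N)) = 5.394796609e-06 rad
P(j) reaches its first maximum when (2j+1)*theta is as close as possible to pi/2, i.e. j = round(pi/(4*theta) - 1/2).
pi/(4*theta) - 1/2 = 145583.8881
(For comparison, the common estimate pi/4 * sqrt(N/k) = 145584.3881; the exact maximiser is used here.)
Optimal iterations = 145584

145584


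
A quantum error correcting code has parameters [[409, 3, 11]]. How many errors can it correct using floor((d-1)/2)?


Code parameters: [[409, 3, 11]], distance d = 11.
Number of correctable errors = floor((d-1)/2)
= floor((11 - 1)/2)
= floor(10/2)
= 5

5


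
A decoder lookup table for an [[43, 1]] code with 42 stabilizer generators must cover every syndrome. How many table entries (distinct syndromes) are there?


Each stabilizer generator gives a binary (+1 or -1) measurement outcome.
With 42 independent generators:
Total syndromes = 2^42
= 4398046511104

4398046511104


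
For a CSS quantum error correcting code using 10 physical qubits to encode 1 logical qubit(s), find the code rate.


Code rate R = k/n
= 1/10
= 0.1000

0.1000


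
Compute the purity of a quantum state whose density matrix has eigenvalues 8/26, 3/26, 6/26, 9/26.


tr(rho^2) = sum of eigenvalues squared
= (8/26)^2 + (3/26)^2 + (6/26)^2 + (9/26)^2
= (64 + 9 + 36 + 81) / 676
= 190/676
= 0.2811

0.2811


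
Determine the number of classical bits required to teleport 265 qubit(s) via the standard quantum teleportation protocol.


Quantum teleportation requires 2 classical bits per qubit teleported.
265 qubit(s) -> 2 * 265 = 530 classical bits

530


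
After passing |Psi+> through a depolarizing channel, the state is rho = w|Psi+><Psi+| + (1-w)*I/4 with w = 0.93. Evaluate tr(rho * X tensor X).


|Psi+> = (|01> + |10>)/sqrt(2)
For the pure Bell state, <X_A X_B> = +1 (Bell-state Pauli correlator).
The maximally-mixed part I/4 has tr(I/4 * P tensor P) = 0 for any traceless Pauli P.
So <X_A X_B>_rho = w * (+1) + (1 - w) * 0
= 0.93 * (+1)
= 0.9300

0.9300


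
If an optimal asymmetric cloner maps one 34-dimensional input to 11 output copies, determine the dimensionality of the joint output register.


Output space = H^(tensor 11) where dim(H) = 34
dim = 34^11
= 1156 (after 2 factors)
= 39304 (after 3 factors)
= 1336336 (after 4 factors)
= 45435424 (after 5 factors)
= 1544804416 (after 6 factors)
= 52523350144 (after 7 factors)
= 1785793904896 (after 8 factors)
= 60716992766464 (after 9 factors)
= 2064377754059776 (after 10 factors)
= 70188843638032384 (after 11 factors)
= 70188843638032384

70188843638032384


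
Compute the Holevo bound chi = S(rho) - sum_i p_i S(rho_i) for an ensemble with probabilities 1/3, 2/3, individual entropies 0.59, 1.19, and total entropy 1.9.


chi = S(rho) - sum_i p_i * S(rho_i)
Weighted entropy = 1/3 * 0.59 + 2/3 * 1.19
= 0.9900
chi = 1.9 - 0.9900
= 0.9100

0.9100


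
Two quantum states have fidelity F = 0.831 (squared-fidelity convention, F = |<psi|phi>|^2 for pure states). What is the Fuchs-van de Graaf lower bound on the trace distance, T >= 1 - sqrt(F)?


Fuchs-van de Graaf (squared-fidelity convention): 1 - sqrt(F) <= T <= sqrt(1 - F).
Lower bound: T >= 1 - sqrt(F)
sqrt(F) = sqrt(0.831) = 0.9116
T >= 1 - 0.9116
T >= 0.0884

0.0884


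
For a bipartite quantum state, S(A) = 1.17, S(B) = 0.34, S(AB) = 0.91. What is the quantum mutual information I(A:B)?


I(A:B) = S(A) + S(B) - S(AB)
= 1.17 + 0.34 - 0.91
= 0.6000

0.6000


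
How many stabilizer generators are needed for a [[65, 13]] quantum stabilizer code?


For an [[n,k]] stabilizer code:
Number of stabilizer generators = n - k
= 65 - 13
= 52

52


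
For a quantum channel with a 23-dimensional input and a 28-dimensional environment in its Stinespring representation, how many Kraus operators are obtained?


Tracing out the environment in an orthonormal basis {|i>_E} gives Kraus operators K_i = <i|_E U |0>_E.
Number of Kraus operators = dim(H_env) = d_env
= 28

28


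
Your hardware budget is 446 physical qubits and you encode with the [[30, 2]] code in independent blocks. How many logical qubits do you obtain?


Each code block uses 30 physical qubits for 2 logical qubit(s).
Number of complete blocks = floor(446 / 30) = 14
Logical qubits = 14 * 2
= 28

28


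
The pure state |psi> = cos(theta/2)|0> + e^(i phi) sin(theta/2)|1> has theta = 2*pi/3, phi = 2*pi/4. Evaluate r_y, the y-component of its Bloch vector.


theta = 2.0944, phi = 1.5708
r_y = sin(theta)*sin(phi) = 0.8660 * 1.0000
r_y = 0.8660

0.8660


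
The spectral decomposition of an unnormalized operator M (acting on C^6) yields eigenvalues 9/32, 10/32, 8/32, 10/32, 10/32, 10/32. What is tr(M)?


tr(M) = sum of eigenvalues
= 9/32 + 10/32 + 8/32 + 10/32 + 10/32 + 10/32
= 57/32
= 1.7812

1.7812


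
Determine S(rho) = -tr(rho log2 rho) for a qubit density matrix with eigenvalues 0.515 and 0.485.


S = -p*log2(p) - (1-p)*log2(1-p)
p = 0.5150, 1-p = 0.4850
= -0.5150 * log2(0.5150) - 0.4850 * log2(0.4850)
= -(-0.4930) - (-0.5063)
= 0.9994

0.9994


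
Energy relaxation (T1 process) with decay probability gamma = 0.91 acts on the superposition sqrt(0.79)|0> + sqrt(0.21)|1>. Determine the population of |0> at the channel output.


For amplitude damping with parameter gamma on state sqrt(a)|0> + sqrt(b)|1>:
alpha^2 = 0.79, beta^2 = 0.21
P(|0>) = alpha^2 + gamma * beta^2
= 0.79 + 0.91 * 0.21
= 0.79 + 0.1911
= 0.9811

0.9811


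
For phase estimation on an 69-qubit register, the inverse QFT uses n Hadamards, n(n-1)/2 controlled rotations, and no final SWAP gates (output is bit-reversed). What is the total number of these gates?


Hadamard gates: 69
Controlled rotations: n*(n-1)/2 = 69*68/2 = 2346
SWAP gates: 0 (omitted)
Total = 69 + 2346
= 2415

2415


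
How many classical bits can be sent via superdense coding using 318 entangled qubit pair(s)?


Superdense coding allows 2 classical bits per shared entangled pair.
318 pair(s) -> 2 * 318 = 636 classical bits

636


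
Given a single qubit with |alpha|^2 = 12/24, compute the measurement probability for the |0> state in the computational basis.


|alpha|^2 = 12/24 = 0.5000
|beta|^2 = 1 - 12/24 = 12/24 = 0.5000
P(|0>) = |alpha|^2 = 0.5000

0.5000


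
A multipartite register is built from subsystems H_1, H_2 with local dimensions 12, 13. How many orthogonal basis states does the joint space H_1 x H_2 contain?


dim(H_1 x H_2) = 12 * 13
= 156

156


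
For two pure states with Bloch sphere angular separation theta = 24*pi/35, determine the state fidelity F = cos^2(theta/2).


For states separated by angle theta on Bloch sphere:
F = cos^2(theta/2)
theta = 24*pi/35 = 2.1542
theta/2 = 1.0771
cos(theta/2) = 0.4739
F = 0.2246

0.2246


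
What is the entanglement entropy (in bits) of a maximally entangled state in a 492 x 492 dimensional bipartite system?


For a maximally entangled state in d x d:
S = log2(d) = log2(492)
= 8.9425

8.9425


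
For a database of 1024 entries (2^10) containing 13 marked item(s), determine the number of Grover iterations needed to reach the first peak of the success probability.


After j Grover iterations the success probability is P(j) = sin^2((2j+1)*theta), where sin(theta) = sqrt(k/N).
N = 2^10 = 1024, k = 13
sin(theta) = sqrt(k/N) = 0.1126734774
theta = arcsin(sqrt(k/N)) = 0.1129132539 rad
P(j) reaches its first maximum when (2j+1)*theta is as close as possible to pi/2, i.e. j = round(pi/(4*theta) - 1/2).
pi/(4*theta) - 1/2 = 6.4558
(For comparison, the common estimate pi/4 * sqrt(N/k) = 6.9706; the exact maximiser is used here.)
Optimal iterations = 6

6


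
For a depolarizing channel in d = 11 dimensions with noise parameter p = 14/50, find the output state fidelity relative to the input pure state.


F = (1-p) + p/d
= (1 - 0.2800) + 0.2800/11
= 0.7200 + 0.0255
= 0.7455

0.7455


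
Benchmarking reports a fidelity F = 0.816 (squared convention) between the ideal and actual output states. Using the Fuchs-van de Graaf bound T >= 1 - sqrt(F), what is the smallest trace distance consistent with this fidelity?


Fuchs-van de Graaf (squared-fidelity convention): 1 - sqrt(F) <= T <= sqrt(1 - F).
Lower bound: T >= 1 - sqrt(F)
sqrt(F) = sqrt(0.816) = 0.9033
T >= 1 - 0.9033
T >= 0.0967

0.0967


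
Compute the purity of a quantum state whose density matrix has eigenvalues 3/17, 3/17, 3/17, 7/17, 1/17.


tr(rho^2) = sum of eigenvalues squared
= (3/17)^2 + (3/17)^2 + (3/17)^2 + (7/17)^2 + (1/17)^2
= (9 + 9 + 9 + 49 + 1) / 289
= 77/289
= 0.2664

0.2664


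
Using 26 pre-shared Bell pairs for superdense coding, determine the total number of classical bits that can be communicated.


Superdense coding allows 2 classical bits per shared entangled pair.
26 pair(s) -> 2 * 26 = 52 classical bits

52


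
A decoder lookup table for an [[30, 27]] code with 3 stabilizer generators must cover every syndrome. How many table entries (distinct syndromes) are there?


Each stabilizer generator gives a binary (+1 or -1) measurement outcome.
With 3 independent generators:
Total syndromes = 2^3
= 8

8


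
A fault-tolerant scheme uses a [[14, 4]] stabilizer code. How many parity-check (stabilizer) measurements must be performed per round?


For an [[n,k]] stabilizer code:
Number of stabilizer generators = n - k
= 14 - 4
= 10

10
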